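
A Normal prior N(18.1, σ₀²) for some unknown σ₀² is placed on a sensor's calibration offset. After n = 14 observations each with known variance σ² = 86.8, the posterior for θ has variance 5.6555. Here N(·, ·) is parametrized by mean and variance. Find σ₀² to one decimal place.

σ₀² = 64.4

For the Normal–Normal model with known σ², precisions add: τ_n = τ₀ + n/σ².
So 1/σ₀² = 1/5.6555 − 14/86.8 = 0.176819 − 0.161290 = 0.015529.
Hence σ₀² = 1/0.015529 ≈ 64.4.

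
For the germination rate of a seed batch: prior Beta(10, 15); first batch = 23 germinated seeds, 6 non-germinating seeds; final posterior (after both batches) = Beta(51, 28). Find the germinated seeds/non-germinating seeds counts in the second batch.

18 germinated seeds and 7 non-germinating seeds

Because Beta–binomial updating is additive in the counts, the combined data contributed (α_post−α_prior, β_post−β_prior) successes and failures.
Total across both batches: 51−10=41 germinated seeds, 28−15=13 non-germinating seeds.
Subtract the first batch: 41−23=18 germinated seeds and 13−6=7 non-germinating seeds.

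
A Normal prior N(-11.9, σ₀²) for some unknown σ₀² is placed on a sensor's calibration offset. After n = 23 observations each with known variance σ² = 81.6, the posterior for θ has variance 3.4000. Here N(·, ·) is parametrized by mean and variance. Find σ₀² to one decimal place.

σ₀² = 81.6

For the Normal–Normal model with known σ², precisions add: τ_n = τ₀ + n/σ².
So 1/σ₀² = 1/3.4000 − 23/81.6 = 0.294118 − 0.281863 = 0.012255.
Hence σ₀² = 1/0.012255 ≈ 81.6.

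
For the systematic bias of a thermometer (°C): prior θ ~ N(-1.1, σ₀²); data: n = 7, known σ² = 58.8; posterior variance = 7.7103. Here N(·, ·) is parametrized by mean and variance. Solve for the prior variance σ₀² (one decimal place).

For the Normal–Normal model with known σ², precisions add: τ_n = τ₀ + n/σ².
So 1/σ₀² = 1/7.7103 − 7/58.8 = 0.129697 − 0.119048 = 0.010649.
Hence σ₀² = 1/0.010649 ≈ 93.9.

σ₀² = 93.9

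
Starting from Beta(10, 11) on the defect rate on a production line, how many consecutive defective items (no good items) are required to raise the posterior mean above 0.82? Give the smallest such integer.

After k defective items and 0 good items the posterior is Beta(10+k, 11), with mean (10+k)/(10+11+k).
Set (10+k)/(21+k) > 0.82 and solve: k > (0.82·21 − 10)/(1 − 0.82) = 40.111.
The smallest integer exceeding 40.111 is 41, and checking k=41: (51)/(62) = 0.8226 > 0.82.

k = 41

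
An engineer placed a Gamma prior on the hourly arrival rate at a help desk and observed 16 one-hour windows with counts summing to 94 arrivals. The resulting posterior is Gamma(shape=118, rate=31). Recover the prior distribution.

A Gamma(α, β) prior (rate parametrization) on a Poisson rate with n observations summing to S gives posterior Gamma(α+S, β+n).
So α = 118 − 94 = 24 and β = 31 − 16 = 15.

Gamma(shape=24, rate=15)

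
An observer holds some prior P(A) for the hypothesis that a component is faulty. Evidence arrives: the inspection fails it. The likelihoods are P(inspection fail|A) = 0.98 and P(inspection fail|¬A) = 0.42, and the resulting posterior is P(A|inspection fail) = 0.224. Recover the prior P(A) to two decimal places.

P(A) = 0.11

In odds form, posterior odds = prior odds × likelihood ratio, so prior odds = posterior odds ÷ LR.
Posterior odds = 0.224/(1−0.224) = 0.2887. LR = 0.98/0.42 = 2.3333.
Prior odds = 0.2887/2.3333 = 0.1237, so P(A) = 0.1237/(1+0.1237) ≈ 0.11.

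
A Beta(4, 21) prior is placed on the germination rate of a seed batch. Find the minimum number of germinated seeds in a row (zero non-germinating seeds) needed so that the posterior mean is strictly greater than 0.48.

After k germinated seeds and 0 non-germinating seeds the posterior is Beta(4+k, 21), with mean (4+k)/(4+21+k).
Set (4+k)/(25+k) > 0.48 and solve: k > (0.48·25 − 4)/(1 − 0.48) = 15.385.
The smallest integer exceeding 15.385 is 16, and checking k=16: (20)/(41) = 0.4878 > 0.48.

k = 16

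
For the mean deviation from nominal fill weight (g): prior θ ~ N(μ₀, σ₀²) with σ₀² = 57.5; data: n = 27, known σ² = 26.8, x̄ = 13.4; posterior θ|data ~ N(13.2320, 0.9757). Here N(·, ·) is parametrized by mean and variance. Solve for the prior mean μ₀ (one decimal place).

μ₀ = 3.5

The posterior mean is a precision-weighted average: μ_n = (τ₀μ₀ + τ_data·x̄)/(τ₀+τ_data), with τ₀=1/σ₀² and τ_data=n/σ².
Here τ₀ = 1/57.5 = 0.017391 and τ_data = 27/26.8 = 1.007463, so τ_n = 1.024854.
Rearranging for μ₀: μ₀ = (μ_n·τ_n − τ_data·x̄)/τ₀ = (13.2320·1.024854 − 1.007463·13.4) / 0.017391 = 0.060864/0.017391 ≈ 3.5.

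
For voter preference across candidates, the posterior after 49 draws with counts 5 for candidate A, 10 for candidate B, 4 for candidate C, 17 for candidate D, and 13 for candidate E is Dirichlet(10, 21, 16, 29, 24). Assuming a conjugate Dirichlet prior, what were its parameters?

Dirichlet(5, 11, 12, 12, 11)

For a Dirichlet(α) prior with multinomial counts c, the posterior is Dirichlet(α + c) componentwise.
Subtract each count from the matching posterior parameter: 10−5=5, 21−10=11, 16−4=12, 29−17=12, 24−13=11.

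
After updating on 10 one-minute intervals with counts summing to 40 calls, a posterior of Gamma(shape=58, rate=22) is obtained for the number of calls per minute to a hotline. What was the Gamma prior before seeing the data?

A Gamma(α, β) prior (rate parametrization) on a Poisson rate with n observations summing to S gives posterior Gamma(α+S, β+n).
So α = 58 − 40 = 18 and β = 22 − 10 = 12.

Gamma(shape=18, rate=12)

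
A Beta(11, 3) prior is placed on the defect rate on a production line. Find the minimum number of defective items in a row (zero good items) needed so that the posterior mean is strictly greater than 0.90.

After k defective items and 0 good items the posterior is Beta(11+k, 3), with mean (11+k)/(11+3+k).
Set (11+k)/(14+k) > 0.90 and solve: k > (0.90·14 − 11)/(1 − 0.90) = 16.000.
The smallest integer exceeding 16.000 is 17.

k = 17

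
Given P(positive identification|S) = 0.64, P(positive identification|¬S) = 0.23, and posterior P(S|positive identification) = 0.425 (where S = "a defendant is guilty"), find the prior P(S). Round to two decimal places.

Bayes' rule in odds form gives O(S|E) = O(S)·[P(E|S)/P(E|¬S)], hence O(S) = O(S|E)/LR.
Posterior odds = 0.425/(1−0.425) = 0.7391. LR = 0.64/0.23 = 2.7826.
Prior odds = 0.7391/2.7826 = 0.2656, so P(S) = 0.2656/(1+0.2656) ≈ 0.21.

P(S) = 0.21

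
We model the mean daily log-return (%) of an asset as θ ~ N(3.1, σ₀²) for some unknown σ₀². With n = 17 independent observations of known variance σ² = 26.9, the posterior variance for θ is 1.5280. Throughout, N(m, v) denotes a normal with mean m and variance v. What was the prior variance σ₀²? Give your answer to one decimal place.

For the Normal–Normal model with known σ², precisions add: τ_n = τ₀ + n/σ².
So 1/σ₀² = 1/1.5280 − 17/26.9 = 0.654450 − 0.631970 = 0.022480.
Hence σ₀² = 1/0.022480 ≈ 44.5.

σ₀² = 44.5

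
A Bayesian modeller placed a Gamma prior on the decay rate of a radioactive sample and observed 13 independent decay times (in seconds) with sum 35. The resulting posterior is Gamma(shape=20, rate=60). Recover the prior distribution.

For an exponential likelihood with a Gamma(α, β) prior on the rate, n observations with total T give posterior Gamma(α+n, β+T).
So α = 20 − 13 = 7 and β = 60 − 35 = 25.

Gamma(shape=7, rate=25)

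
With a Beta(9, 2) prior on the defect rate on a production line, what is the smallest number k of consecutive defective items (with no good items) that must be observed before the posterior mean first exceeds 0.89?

k = 8

After k defective items and 0 good items the posterior is Beta(9+k, 2), with mean (9+k)/(9+2+k).
Set (9+k)/(11+k) > 0.89 and solve: k > (0.89·11 − 9)/(1 − 0.89) = 7.182.
The smallest integer exceeding 7.182 is 8, and checking k=8: (17)/(19) = 0.8947 > 0.89.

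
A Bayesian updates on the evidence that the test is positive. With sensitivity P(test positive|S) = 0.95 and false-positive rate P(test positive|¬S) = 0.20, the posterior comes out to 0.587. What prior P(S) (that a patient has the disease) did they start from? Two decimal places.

P(S) = 0.23

In odds form, posterior odds = prior odds × likelihood ratio, so prior odds = posterior odds ÷ LR.
Posterior odds = 0.587/(1−0.587) = 1.4213. LR = 0.95/0.20 = 4.7500.
Prior odds = 1.4213/4.7500 = 0.2992, so P(S) = 0.2992/(1+0.2992) ≈ 0.23.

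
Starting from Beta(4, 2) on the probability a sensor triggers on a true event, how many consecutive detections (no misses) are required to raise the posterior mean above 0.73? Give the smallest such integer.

After k detections and 0 misses the posterior is Beta(4+k, 2), with mean (4+k)/(4+2+k).
Set (4+k)/(6+k) > 0.73 and solve: k > (0.73·6 − 4)/(1 − 0.73) = 1.407.
The smallest integer exceeding 1.407 is 2.

k = 2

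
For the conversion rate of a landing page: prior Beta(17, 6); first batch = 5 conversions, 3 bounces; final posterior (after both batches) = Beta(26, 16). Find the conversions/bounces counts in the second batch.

Sequential conjugate updates are equivalent to a single update on the pooled data, so total successes = posterior α − prior α and total failures = posterior β − prior β.
Total across both batches: 26−17=9 conversions, 16−6=10 bounces.
Subtract the first batch: 9−5=4 conversions and 10−3=7 bounces.

4 conversions and 7 bounces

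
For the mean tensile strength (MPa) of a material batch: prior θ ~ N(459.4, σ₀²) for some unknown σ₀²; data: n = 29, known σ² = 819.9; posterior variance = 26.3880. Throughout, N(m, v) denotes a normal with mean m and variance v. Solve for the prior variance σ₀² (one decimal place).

For the Normal–Normal model with known σ², precisions add: τ_n = τ₀ + n/σ².
So 1/σ₀² = 1/26.3880 − 29/819.9 = 0.037896 − 0.035370 = 0.002526.
Hence σ₀² = 1/0.002526 ≈ 395.9.

σ₀² = 395.9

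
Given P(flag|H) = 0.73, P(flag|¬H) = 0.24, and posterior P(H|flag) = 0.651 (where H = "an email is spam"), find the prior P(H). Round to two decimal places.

Bayes' rule in odds form gives O(H|E) = O(H)·[P(E|H)/P(E|¬H)], hence O(H) = O(H|E)/LR.
Posterior odds = 0.651/(1−0.651) = 1.8653. LR = 0.73/0.24 = 3.0417.
Prior odds = 1.8653/3.0417 = 0.6132, so P(H) = 0.6132/(1+0.6132) ≈ 0.38.

P(H) = 0.38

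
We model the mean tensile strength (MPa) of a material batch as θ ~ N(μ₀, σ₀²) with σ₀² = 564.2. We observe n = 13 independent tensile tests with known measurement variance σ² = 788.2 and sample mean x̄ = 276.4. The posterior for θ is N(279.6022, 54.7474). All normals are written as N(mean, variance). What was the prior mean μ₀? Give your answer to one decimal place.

μ₀ = 309.4

The posterior mean is a precision-weighted average: μ_n = (τ₀μ₀ + τ_data·x̄)/(τ₀+τ_data), with τ₀=1/σ₀² and τ_data=n/σ².
Here τ₀ = 1/564.2 = 0.001772 and τ_data = 13/788.2 = 0.016493, so τ_n = 0.018265.
Rearranging for μ₀: μ₀ = (μ_n·τ_n − τ_data·x̄)/τ₀ = (279.6022·0.018265 − 0.016493·276.4) / 0.001772 = 0.548269/0.001772 ≈ 309.4.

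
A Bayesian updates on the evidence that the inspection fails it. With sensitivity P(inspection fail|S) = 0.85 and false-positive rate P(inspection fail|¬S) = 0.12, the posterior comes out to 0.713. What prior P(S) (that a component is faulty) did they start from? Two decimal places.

P(S) = 0.26

In odds form, posterior odds = prior odds × likelihood ratio, so prior odds = posterior odds ÷ LR.
Posterior odds = 0.713/(1−0.713) = 2.4843. LR = 0.85/0.12 = 7.0833.
Prior odds = 2.4843/7.0833 = 0.3507, so P(S) = 0.3507/(1+0.3507) ≈ 0.26.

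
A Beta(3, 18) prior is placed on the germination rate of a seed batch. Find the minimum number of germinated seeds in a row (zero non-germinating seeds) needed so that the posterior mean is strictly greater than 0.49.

After k germinated seeds and 0 non-germinating seeds the posterior is Beta(3+k, 18), with mean (3+k)/(3+18+k).
Set (3+k)/(21+k) > 0.49 and solve: k > (0.49·21 − 3)/(1 − 0.49) = 14.294.
The smallest integer exceeding 14.294 is 15, and checking k=15: (18)/(36) = 0.5000 > 0.49.

k = 15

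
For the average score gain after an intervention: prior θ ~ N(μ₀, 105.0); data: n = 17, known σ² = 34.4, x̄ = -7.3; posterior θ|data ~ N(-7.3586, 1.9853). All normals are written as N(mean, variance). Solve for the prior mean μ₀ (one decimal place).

μ₀ = -10.4

With known observation variance, the Normal–Normal posterior has precision τ_n = τ₀ + n/σ² and mean μ_n = (τ₀μ₀ + (n/σ²)x̄)/τ_n.
Here τ₀ = 1/105.0 = 0.009524 and τ_data = 17/34.4 = 0.494186, so τ_n = 0.503710.
Rearranging for μ₀: μ₀ = (μ_n·τ_n − τ_data·x̄)/τ₀ = (-7.3586·0.503710 − 0.494186·-7.3) / 0.009524 = -0.099043/0.009524 ≈ -10.4.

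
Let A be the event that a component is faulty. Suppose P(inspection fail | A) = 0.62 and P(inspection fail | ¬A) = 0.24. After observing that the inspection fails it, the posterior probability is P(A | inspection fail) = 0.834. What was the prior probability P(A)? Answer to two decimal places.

In odds form, posterior odds = prior odds × likelihood ratio, so prior odds = posterior odds ÷ LR.
Posterior odds = 0.834/(1−0.834) = 5.0241. LR = 0.62/0.24 = 2.5833.
Prior odds = 5.0241/2.5833 = 1.9448, so P(A) = 1.9448/(1+1.9448) ≈ 0.66.

P(A) = 0.66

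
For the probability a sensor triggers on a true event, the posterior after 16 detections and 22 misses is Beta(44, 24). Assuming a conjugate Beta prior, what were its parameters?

Beta(28, 2)

Beta is conjugate to the binomial likelihood: posterior = Beta(a+s, b+f).
Subtract the data counts: 44−16=28, 24−22=2.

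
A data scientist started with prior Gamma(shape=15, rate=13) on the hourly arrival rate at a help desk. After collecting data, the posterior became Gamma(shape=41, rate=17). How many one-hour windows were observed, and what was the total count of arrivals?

n = 4 one-hour windows with total 26 arrivals

A Gamma(α, β) prior (rate parametrization) on a Poisson rate with n observations summing to S gives posterior Gamma(α+S, β+n).
Matching: Σxᵢ = 41 − 15 = 26 and n = 17 − 13 = 4.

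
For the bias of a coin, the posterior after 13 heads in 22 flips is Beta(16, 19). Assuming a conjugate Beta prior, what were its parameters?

Beta(3, 10)

Beta is conjugate to the binomial likelihood: posterior = Beta(a+s, b+f).
Subtract the data counts: 16−13=3, 19−9=10.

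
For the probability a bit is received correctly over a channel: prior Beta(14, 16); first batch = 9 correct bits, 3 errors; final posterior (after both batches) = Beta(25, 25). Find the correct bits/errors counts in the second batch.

Sequential conjugate updates are equivalent to a single update on the pooled data, so total successes = posterior α − prior α and total failures = posterior β − prior β.
Total across both batches: 25−14=11 correct bits, 25−16=9 errors.
Subtract the first batch: 11−9=2 correct bits and 9−3=6 errors.

2 correct bits and 6 errors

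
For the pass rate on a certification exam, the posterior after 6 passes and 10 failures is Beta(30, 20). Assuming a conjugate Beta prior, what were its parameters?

Beta(24, 10)

Beta is conjugate to the binomial likelihood: posterior = Beta(α+s, β+f).
Subtract the data counts: 30−6=24, 20−10=10.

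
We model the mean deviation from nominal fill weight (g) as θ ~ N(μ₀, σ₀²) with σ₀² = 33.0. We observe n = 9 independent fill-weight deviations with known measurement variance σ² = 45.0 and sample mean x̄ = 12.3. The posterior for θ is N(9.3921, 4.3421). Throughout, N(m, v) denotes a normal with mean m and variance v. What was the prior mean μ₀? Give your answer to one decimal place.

μ₀ = -9.8

With known observation variance, the Normal–Normal posterior has precision τ_n = τ₀ + n/σ² and mean μ_n = (τ₀μ₀ + (n/σ²)x̄)/τ_n.
Here τ₀ = 1/33.0 = 0.030303 and τ_data = 9/45.0 = 0.200000, so τ_n = 0.230303.
Rearranging for μ₀: μ₀ = (μ_n·τ_n − τ_data·x̄)/τ₀ = (9.3921·0.230303 − 0.200000·12.3) / 0.030303 = -0.296971/0.030303 ≈ -9.8.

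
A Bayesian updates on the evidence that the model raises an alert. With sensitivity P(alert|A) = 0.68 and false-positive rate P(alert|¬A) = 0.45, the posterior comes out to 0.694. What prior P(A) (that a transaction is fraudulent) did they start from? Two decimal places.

P(A) = 0.60

In odds form, posterior odds = prior odds × likelihood ratio, so prior odds = posterior odds ÷ LR.
Posterior odds = 0.694/(1−0.694) = 2.2680. LR = 0.68/0.45 = 1.5111.
Prior odds = 2.2680/1.5111 = 1.5009, so P(A) = 1.5009/(1+1.5009) ≈ 0.60.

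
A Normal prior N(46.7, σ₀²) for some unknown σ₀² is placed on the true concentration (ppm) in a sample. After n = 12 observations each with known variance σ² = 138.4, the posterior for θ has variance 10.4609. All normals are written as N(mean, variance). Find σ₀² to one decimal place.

σ₀² = 112.5

Posterior precision equals prior precision plus data precision: 1/σ_n² = 1/σ₀² + n/σ².
So 1/σ₀² = 1/10.4609 − 12/138.4 = 0.095594 − 0.086705 = 0.008889.
Hence σ₀² = 1/0.008889 ≈ 112.5.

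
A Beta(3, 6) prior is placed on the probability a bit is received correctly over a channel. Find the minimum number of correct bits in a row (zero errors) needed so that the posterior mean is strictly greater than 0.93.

k = 77

After k correct bits and 0 errors the posterior is Beta(3+k, 6), with mean (3+k)/(3+6+k).
Set (3+k)/(9+k) > 0.93 and solve: k > (0.93·9 − 3)/(1 − 0.93) = 76.714.
The smallest integer exceeding 76.714 is 77, and checking k=77: (80)/(86) = 0.9302 > 0.93.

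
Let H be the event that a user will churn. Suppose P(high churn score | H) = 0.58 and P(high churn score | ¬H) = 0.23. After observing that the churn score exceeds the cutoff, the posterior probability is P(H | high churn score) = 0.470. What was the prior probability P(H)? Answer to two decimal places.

Bayes' rule in odds form gives O(H|E) = O(H)·[P(E|H)/P(E|¬H)], hence O(H) = O(H|E)/LR.
Posterior odds = 0.470/(1−0.470) = 0.8868. LR = 0.58/0.23 = 2.5217.
Prior odds = 0.8868/2.5217 = 0.3517, so P(H) = 0.3517/(1+0.3517) ≈ 0.26.

P(H) = 0.26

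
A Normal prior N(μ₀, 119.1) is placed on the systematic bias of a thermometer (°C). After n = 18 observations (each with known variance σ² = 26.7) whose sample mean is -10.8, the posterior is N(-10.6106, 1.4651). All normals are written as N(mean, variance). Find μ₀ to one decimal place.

The posterior mean is a precision-weighted average: μ_n = (τ₀μ₀ + τ_data·x̄)/(τ₀+τ_data), with τ₀=1/σ₀² and τ_data=n/σ².
Here τ₀ = 1/119.1 = 0.008396 and τ_data = 18/26.7 = 0.674157, so τ_n = 0.682553.
Rearranging for μ₀: μ₀ = (μ_n·τ_n − τ_data·x̄)/τ₀ = (-10.6106·0.682553 − 0.674157·-10.8) / 0.008396 = 0.038599/0.008396 ≈ 4.6.

μ₀ = 4.6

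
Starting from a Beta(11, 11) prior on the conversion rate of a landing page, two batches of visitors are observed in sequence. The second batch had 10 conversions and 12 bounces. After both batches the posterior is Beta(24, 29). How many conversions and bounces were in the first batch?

3 conversions and 6 bounces

Sequential conjugate updates are equivalent to a single update on the pooled data, so total successes = posterior α − prior α and total failures = posterior β − prior β.
Total across both batches: 24−11=13 conversions, 29−11=18 bounces.
Subtract the second batch: 13−10=3 conversions and 18−12=6 bounces.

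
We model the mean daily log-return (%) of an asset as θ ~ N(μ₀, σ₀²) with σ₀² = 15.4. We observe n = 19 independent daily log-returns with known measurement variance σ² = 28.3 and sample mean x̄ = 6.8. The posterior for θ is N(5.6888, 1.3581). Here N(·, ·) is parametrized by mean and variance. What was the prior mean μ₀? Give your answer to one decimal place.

μ₀ = -5.8

The posterior mean is a precision-weighted average: μ_n = (τ₀μ₀ + τ_data·x̄)/(τ₀+τ_data), with τ₀=1/σ₀² and τ_data=n/σ².
Here τ₀ = 1/15.4 = 0.064935 and τ_data = 19/28.3 = 0.671378, so τ_n = 0.736313.
Rearranging for μ₀: μ₀ = (μ_n·τ_n − τ_data·x̄)/τ₀ = (5.6888·0.736313 − 0.671378·6.8) / 0.064935 = -0.376633/0.064935 ≈ -5.8.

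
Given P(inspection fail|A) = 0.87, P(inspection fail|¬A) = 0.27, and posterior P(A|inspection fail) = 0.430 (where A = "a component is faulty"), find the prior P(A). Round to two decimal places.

P(A) = 0.19

In odds form, posterior odds = prior odds × likelihood ratio, so prior odds = posterior odds ÷ LR.
Posterior odds = 0.430/(1−0.430) = 0.7544. LR = 0.87/0.27 = 3.2222.
Prior odds = 0.7544/3.2222 = 0.2341, so P(A) = 0.2341/(1+0.2341) ≈ 0.19.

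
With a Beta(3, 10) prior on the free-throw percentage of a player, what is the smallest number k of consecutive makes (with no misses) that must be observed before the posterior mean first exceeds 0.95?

k = 188

After k makes and 0 misses the posterior is Beta(3+k, 10), with mean (3+k)/(3+10+k).
Set (3+k)/(13+k) > 0.95 and solve: k > (0.95·13 − 3)/(1 − 0.95) = 187.000.
The smallest integer exceeding 187.000 is 188, and checking k=188: (191)/(201) = 0.9502 > 0.95.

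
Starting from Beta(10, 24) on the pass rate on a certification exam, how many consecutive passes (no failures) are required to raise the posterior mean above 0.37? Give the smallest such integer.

After k passes and 0 failures the posterior is Beta(10+k, 24), with mean (10+k)/(10+24+k).
Set (10+k)/(34+k) > 0.37 and solve: k > (0.37·34 − 10)/(1 − 0.37) = 4.095.
The smallest integer exceeding 4.095 is 5, and checking k=5: (15)/(39) = 0.3846 > 0.37.

k = 5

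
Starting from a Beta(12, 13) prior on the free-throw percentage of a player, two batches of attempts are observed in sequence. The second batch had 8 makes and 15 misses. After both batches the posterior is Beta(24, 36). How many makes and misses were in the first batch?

4 makes and 8 misses

Sequential conjugate updates are equivalent to a single update on the pooled data, so total successes = posterior α − prior α and total failures = posterior β − prior β.
Total across both batches: 24−12=12 makes, 36−13=23 misses.
Subtract the second batch: 12−8=4 makes and 23−15=8 misses.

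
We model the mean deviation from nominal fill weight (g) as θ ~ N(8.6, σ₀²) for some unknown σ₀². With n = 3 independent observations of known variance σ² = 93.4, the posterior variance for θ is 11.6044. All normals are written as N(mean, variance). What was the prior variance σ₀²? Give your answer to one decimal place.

σ₀² = 18.5

For the Normal–Normal model with known σ², precisions add: τ_n = τ₀ + n/σ².
So 1/σ₀² = 1/11.6044 − 3/93.4 = 0.086174 − 0.032120 = 0.054054.
Hence σ₀² = 1/0.054054 ≈ 18.5.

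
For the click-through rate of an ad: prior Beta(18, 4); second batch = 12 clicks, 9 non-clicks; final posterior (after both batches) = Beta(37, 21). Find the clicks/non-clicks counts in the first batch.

7 clicks and 8 non-clicks

Sequential conjugate updates are equivalent to a single update on the pooled data, so total successes = posterior α − prior α and total failures = posterior β − prior β.
Total across both batches: 37−18=19 clicks, 21−4=17 non-clicks.
Subtract the second batch: 19−12=7 clicks and 17−9=8 non-clicks.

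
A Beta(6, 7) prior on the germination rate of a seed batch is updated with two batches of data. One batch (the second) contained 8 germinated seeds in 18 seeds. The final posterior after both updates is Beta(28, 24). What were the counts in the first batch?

14 germinated seeds and 7 non-germinating seeds

Because Beta–binomial updating is additive in the counts, the combined data contributed (α_post−α_prior, β_post−β_prior) successes and failures.
Total across both batches: 28−6=22 germinated seeds, 24−7=17 non-germinating seeds.
Subtract the second batch: 22−8=14 germinated seeds and 17−10=7 non-germinating seeds.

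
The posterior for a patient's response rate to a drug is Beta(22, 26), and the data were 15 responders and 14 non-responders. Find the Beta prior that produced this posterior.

Beta(7, 12)

Under Beta–binomial conjugacy the posterior parameters are (a+s, b+f).
Subtract the data counts: 22−15=7, 26−14=12.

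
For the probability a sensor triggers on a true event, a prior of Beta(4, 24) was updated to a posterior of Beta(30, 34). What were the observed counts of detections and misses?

26 detections and 10 misses

Under Beta–binomial conjugacy the posterior parameters are (α+s, β+f).
So s = 30 − 4 = 26 and f = 34 − 24 = 10.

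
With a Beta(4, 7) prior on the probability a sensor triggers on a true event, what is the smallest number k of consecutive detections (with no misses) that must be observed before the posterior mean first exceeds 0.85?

k = 36

After k detections and 0 misses the posterior is Beta(4+k, 7), with mean (4+k)/(4+7+k).
Set (4+k)/(11+k) > 0.85 and solve: k > (0.85·11 − 4)/(1 − 0.85) = 35.667.
The smallest integer exceeding 35.667 is 36.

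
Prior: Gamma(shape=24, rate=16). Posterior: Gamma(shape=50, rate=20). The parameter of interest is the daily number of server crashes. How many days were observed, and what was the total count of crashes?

Gamma–Poisson conjugacy: posterior shape = α + Σxᵢ, posterior rate = β + n.
Matching: Σxᵢ = 50 − 24 = 26 and n = 20 − 16 = 4.

n = 4 days with total 26 crashes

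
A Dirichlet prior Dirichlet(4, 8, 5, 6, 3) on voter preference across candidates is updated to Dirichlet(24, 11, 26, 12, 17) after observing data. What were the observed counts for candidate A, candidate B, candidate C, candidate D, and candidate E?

counts (20, 3, 21, 6, 14)

For a Dirichlet(α) prior with multinomial counts c, the posterior is Dirichlet(α + c) componentwise.
Counts are posterior − prior componentwise: 24−4=20, 11−8=3, 26−5=21, 12−6=6, 17−3=14.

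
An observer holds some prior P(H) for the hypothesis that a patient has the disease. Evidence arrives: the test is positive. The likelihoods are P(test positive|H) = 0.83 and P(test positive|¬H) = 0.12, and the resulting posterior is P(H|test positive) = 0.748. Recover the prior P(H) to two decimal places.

In odds form, posterior odds = prior odds × likelihood ratio, so prior odds = posterior odds ÷ LR.
Posterior odds = 0.748/(1−0.748) = 2.9683. LR = 0.83/0.12 = 6.9167.
Prior odds = 2.9683/6.9167 = 0.4291, so P(H) = 0.4291/(1+0.4291) ≈ 0.30.

P(H) = 0.30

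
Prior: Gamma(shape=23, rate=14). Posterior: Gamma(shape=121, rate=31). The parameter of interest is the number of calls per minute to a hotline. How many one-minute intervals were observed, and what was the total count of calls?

A Gamma(α, β) prior (rate parametrization) on a Poisson rate with n observations summing to S gives posterior Gamma(α+S, β+n).
Matching: Σxᵢ = 121 − 23 = 98 and n = 31 − 14 = 17.

n = 17 one-minute intervals with total 98 calls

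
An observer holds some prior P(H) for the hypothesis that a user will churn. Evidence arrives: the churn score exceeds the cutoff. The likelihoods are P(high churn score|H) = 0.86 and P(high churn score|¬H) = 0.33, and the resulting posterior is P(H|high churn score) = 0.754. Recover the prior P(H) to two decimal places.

P(H) = 0.54

Bayes' rule in odds form gives O(H|E) = O(H)·[P(E|H)/P(E|¬H)], hence O(H) = O(H|E)/LR.
Posterior odds = 0.754/(1−0.754) = 3.0650. LR = 0.86/0.33 = 2.6061.
Prior odds = 3.0650/2.6061 = 1.1761, so P(H) = 1.1761/(1+1.1761) ≈ 0.54.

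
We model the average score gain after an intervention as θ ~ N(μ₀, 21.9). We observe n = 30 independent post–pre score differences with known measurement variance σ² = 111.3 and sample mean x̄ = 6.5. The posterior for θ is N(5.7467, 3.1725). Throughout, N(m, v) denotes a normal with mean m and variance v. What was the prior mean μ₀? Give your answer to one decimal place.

μ₀ = 1.3

The posterior mean is a precision-weighted average: μ_n = (τ₀μ₀ + τ_data·x̄)/(τ₀+τ_data), with τ₀=1/σ₀² and τ_data=n/σ².
Here τ₀ = 1/21.9 = 0.045662 and τ_data = 30/111.3 = 0.269542, so τ_n = 0.315204.
Rearranging for μ₀: μ₀ = (μ_n·τ_n − τ_data·x̄)/τ₀ = (5.7467·0.315204 − 0.269542·6.5) / 0.045662 = 0.059360/0.045662 ≈ 1.3.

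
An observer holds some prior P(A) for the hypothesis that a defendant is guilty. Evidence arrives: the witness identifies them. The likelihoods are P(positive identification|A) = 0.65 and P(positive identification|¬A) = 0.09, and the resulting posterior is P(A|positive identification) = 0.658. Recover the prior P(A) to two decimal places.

P(A) = 0.21

Bayes' rule in odds form gives O(A|E) = O(A)·[P(E|A)/P(E|¬A)], hence O(A) = O(A|E)/LR.
Posterior odds = 0.658/(1−0.658) = 1.9240. LR = 0.65/0.09 = 7.2222.
Prior odds = 1.9240/7.2222 = 0.2664, so P(A) = 0.2664/(1+0.2664) ≈ 0.21.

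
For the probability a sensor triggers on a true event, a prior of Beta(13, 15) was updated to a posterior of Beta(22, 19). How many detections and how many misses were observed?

Under Beta–binomial conjugacy the posterior parameters are (a+s, b+f).
Match parameters: s=22−13=9, f=19−15=4.

9 detections and 4 misses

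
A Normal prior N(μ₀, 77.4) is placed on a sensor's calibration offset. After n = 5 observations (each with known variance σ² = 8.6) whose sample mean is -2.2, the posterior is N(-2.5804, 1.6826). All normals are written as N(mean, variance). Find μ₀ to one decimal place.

With known observation variance, the Normal–Normal posterior has precision τ_n = τ₀ + n/σ² and mean μ_n = (τ₀μ₀ + (n/σ²)x̄)/τ_n.
Here τ₀ = 1/77.4 = 0.012920 and τ_data = 5/8.6 = 0.581395, so τ_n = 0.594315.
Rearranging for μ₀: μ₀ = (μ_n·τ_n − τ_data·x̄)/τ₀ = (-2.5804·0.594315 − 0.581395·-2.2) / 0.012920 = -0.254501/0.012920 ≈ -19.7.

μ₀ = -19.7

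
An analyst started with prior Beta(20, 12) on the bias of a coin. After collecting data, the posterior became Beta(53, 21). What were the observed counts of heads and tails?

Beta is conjugate to the binomial likelihood: posterior = Beta(a+s, b+f).
So s = 53 − 20 = 33 and f = 21 − 12 = 9.

33 heads and 9 tails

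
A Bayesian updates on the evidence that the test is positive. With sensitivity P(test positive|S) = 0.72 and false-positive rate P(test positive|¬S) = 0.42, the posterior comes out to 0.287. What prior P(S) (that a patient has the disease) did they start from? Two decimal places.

Bayes' rule in odds form gives O(S|E) = O(S)·[P(E|S)/P(E|¬S)], hence O(S) = O(S|E)/LR.
Posterior odds = 0.287/(1−0.287) = 0.4025. LR = 0.72/0.42 = 1.7143.
Prior odds = 0.4025/1.7143 = 0.2348, so P(S) = 0.2348/(1+0.2348) ≈ 0.19.

P(S) = 0.19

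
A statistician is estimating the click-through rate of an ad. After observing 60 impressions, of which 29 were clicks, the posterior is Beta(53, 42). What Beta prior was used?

Beta(24, 11)

Under Beta–binomial conjugacy the posterior parameters are (α+s, β+f).
Subtract the data counts: 53−29=24, 42−31=11.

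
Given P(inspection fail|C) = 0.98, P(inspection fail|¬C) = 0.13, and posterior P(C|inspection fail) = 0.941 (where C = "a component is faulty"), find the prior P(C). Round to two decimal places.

P(C) = 0.68

In odds form, posterior odds = prior odds × likelihood ratio, so prior odds = posterior odds ÷ LR.
Posterior odds = 0.941/(1−0.941) = 15.9492. LR = 0.98/0.13 = 7.5385.
Prior odds = 15.9492/7.5385 = 2.1157, so P(C) = 2.1157/(1+2.1157) ≈ 0.68.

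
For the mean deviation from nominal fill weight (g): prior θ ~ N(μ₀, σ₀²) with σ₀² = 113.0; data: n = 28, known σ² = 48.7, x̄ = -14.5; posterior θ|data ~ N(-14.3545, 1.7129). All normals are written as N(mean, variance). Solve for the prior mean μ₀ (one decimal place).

With known observation variance, the Normal–Normal posterior has precision τ_n = τ₀ + n/σ² and mean μ_n = (τ₀μ₀ + (n/σ²)x̄)/τ_n.
Here τ₀ = 1/113.0 = 0.008850 and τ_data = 28/48.7 = 0.574949, so τ_n = 0.583799.
Rearranging for μ₀: μ₀ = (μ_n·τ_n − τ_data·x̄)/τ₀ = (-14.3545·0.583799 − 0.574949·-14.5) / 0.008850 = -0.043382/0.008850 ≈ -4.9.

μ₀ = -4.9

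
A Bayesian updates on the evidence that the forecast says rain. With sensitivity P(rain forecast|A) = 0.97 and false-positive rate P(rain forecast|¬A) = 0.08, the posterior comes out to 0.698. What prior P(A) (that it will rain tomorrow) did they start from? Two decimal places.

P(A) = 0.16

Bayes' rule in odds form gives O(A|E) = O(A)·[P(E|A)/P(E|¬A)], hence O(A) = O(A|E)/LR.
Posterior odds = 0.698/(1−0.698) = 2.3113. LR = 0.97/0.08 = 12.1250.
Prior odds = 2.3113/12.1250 = 0.1906, so P(A) = 0.1906/(1+0.1906) ≈ 0.16.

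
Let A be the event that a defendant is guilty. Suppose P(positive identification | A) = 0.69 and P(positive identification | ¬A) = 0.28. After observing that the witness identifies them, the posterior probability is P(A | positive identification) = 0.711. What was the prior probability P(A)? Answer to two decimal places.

Bayes' rule in odds form gives O(A|E) = O(A)·[P(E|A)/P(E|¬A)], hence O(A) = O(A|E)/LR.
Posterior odds = 0.711/(1−0.711) = 2.4602. LR = 0.69/0.28 = 2.4643.
Prior odds = 2.4602/2.4643 = 0.9983, so P(A) = 0.9983/(1+0.9983) ≈ 0.50.

P(A) = 0.50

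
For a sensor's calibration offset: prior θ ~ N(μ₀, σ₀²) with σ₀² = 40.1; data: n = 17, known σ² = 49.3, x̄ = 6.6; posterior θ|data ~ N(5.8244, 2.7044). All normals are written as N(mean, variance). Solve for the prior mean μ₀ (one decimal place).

The posterior mean is a precision-weighted average: μ_n = (τ₀μ₀ + τ_data·x̄)/(τ₀+τ_data), with τ₀=1/σ₀² and τ_data=n/σ².
Here τ₀ = 1/40.1 = 0.024938 and τ_data = 17/49.3 = 0.344828, so τ_n = 0.369766.
Rearranging for μ₀: μ₀ = (μ_n·τ_n − τ_data·x̄)/τ₀ = (5.8244·0.369766 − 0.344828·6.6) / 0.024938 = -0.122200/0.024938 ≈ -4.9.

μ₀ = -4.9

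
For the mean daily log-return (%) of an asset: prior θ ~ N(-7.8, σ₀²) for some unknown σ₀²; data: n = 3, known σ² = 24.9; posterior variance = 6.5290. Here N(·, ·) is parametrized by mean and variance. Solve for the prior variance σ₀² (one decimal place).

For the Normal–Normal model with known σ², precisions add: τ_n = τ₀ + n/σ².
So 1/σ₀² = 1/6.5290 − 3/24.9 = 0.153163 − 0.120482 = 0.032681.
Hence σ₀² = 1/0.032681 ≈ 30.6.

σ₀² = 30.6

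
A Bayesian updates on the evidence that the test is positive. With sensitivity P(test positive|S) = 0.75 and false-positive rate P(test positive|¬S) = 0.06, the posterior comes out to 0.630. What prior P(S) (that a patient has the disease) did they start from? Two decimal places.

P(S) = 0.12

Bayes' rule in odds form gives O(S|E) = O(S)·[P(E|S)/P(E|¬S)], hence O(S) = O(S|E)/LR.
Posterior odds = 0.630/(1−0.630) = 1.7027. LR = 0.75/0.06 = 12.5000.
Prior odds = 1.7027/12.5000 = 0.1362, so P(S) = 0.1362/(1+0.1362) ≈ 0.12.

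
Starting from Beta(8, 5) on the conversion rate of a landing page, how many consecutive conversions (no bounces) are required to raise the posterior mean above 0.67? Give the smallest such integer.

After k conversions and 0 bounces the posterior is Beta(8+k, 5), with mean (8+k)/(8+5+k).
Set (8+k)/(13+k) > 0.67 and solve: k > (0.67·13 − 8)/(1 − 0.67) = 2.152.
The smallest integer exceeding 2.152 is 3, and checking k=3: (11)/(16) = 0.6875 > 0.67.

k = 3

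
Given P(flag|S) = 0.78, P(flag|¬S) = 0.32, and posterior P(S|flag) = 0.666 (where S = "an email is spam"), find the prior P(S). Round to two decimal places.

In odds form, posterior odds = prior odds × likelihood ratio, so prior odds = posterior odds ÷ LR.
Posterior odds = 0.666/(1−0.666) = 1.9940. LR = 0.78/0.32 = 2.4375.
Prior odds = 1.9940/2.4375 = 0.8181, so P(S) = 0.8181/(1+0.8181) ≈ 0.45.

P(S) = 0.45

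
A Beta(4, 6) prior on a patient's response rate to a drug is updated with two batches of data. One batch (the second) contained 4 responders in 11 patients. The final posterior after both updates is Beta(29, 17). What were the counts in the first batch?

21 responders and 4 non-responders

Because Beta–binomial updating is additive in the counts, the combined data contributed (α_post−α_prior, β_post−β_prior) successes and failures.
Total across both batches: 29−4=25 responders, 17−6=11 non-responders.
Subtract the second batch: 25−4=21 responders and 11−7=4 non-responders.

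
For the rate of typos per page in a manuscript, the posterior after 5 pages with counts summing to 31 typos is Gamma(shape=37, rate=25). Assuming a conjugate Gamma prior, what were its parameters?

Gamma(shape=6, rate=20)

Gamma–Poisson conjugacy: posterior shape = α + Σxᵢ, posterior rate = β + n.
So α = 37 − 31 = 6 and β = 25 − 5 = 20.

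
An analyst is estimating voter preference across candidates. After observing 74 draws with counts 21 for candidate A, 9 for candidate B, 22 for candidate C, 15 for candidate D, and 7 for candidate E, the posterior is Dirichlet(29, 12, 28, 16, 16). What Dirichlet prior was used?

For a Dirichlet(α) prior with multinomial counts c, the posterior is Dirichlet(α + c) componentwise.
Subtract each count from the matching posterior parameter: 29−21=8, 12−9=3, 28−22=6, 16−15=1, 16−7=9.

Dirichlet(8, 3, 6, 1, 9)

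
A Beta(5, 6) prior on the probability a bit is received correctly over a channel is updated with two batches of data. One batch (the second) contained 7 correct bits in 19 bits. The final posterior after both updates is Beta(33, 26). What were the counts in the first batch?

21 correct bits and 8 errors

Because Beta–binomial updating is additive in the counts, the combined data contributed (α_post−α_prior, β_post−β_prior) successes and failures.
Total across both batches: 33−5=28 correct bits, 26−6=20 errors.
Subtract the second batch: 28−7=21 correct bits and 20−12=8 errors.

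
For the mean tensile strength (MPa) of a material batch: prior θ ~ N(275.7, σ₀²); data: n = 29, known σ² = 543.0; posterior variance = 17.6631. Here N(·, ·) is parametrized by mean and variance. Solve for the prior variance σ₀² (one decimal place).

For the Normal–Normal model with known σ², precisions add: τ_n = τ₀ + n/σ².
So 1/σ₀² = 1/17.6631 − 29/543.0 = 0.056615 − 0.053407 = 0.003208.
Hence σ₀² = 1/0.003208 ≈ 311.7.

σ₀² = 311.7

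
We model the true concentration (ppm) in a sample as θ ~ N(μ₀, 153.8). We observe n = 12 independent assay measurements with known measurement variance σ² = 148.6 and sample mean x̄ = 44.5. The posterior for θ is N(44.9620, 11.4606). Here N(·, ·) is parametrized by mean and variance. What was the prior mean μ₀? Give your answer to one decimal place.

With known observation variance, the Normal–Normal posterior has precision τ_n = τ₀ + n/σ² and mean μ_n = (τ₀μ₀ + (n/σ²)x̄)/τ_n.
Here τ₀ = 1/153.8 = 0.006502 and τ_data = 12/148.6 = 0.080754, so τ_n = 0.087256.
Rearranging for μ₀: μ₀ = (μ_n·τ_n − τ_data·x̄)/τ₀ = (44.9620·0.087256 − 0.080754·44.5) / 0.006502 = 0.329651/0.006502 ≈ 50.7.

μ₀ = 50.7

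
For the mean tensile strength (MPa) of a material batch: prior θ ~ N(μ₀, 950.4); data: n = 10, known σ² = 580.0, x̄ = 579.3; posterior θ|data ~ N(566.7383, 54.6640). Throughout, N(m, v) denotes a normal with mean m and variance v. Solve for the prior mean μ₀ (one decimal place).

μ₀ = 360.9

With known observation variance, the Normal–Normal posterior has precision τ_n = τ₀ + n/σ² and mean μ_n = (τ₀μ₀ + (n/σ²)x̄)/τ_n.
Here τ₀ = 1/950.4 = 0.001052 and τ_data = 10/580.0 = 0.017241, so τ_n = 0.018293.
Rearranging for μ₀: μ₀ = (μ_n·τ_n − τ_data·x̄)/τ₀ = (566.7383·0.018293 − 0.017241·579.3) / 0.001052 = 0.379632/0.001052 ≈ 360.9.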